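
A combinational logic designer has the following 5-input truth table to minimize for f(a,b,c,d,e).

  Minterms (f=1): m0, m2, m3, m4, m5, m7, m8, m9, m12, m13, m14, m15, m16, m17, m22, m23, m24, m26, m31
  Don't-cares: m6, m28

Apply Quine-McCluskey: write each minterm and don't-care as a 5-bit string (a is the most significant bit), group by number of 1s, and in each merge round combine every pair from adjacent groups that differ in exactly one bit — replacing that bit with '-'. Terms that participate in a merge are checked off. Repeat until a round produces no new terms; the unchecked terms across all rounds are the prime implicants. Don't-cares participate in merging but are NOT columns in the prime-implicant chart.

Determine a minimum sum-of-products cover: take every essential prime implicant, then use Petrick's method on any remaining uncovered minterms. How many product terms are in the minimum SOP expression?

8

[col 0] 00000*, 00010*, 00011*, 00100*, 00101*, 00110*, 00111*, 01000*, 01001*, 01100*, 01101*, 01110*, 01111*, 10000*, 10001*, 10110*, 10111*, 11000*, 11010*, 11100*, 11111*
[col 1] -0000*, -0110*, -0111*, -1000*, -1100*, -1111*, 0-000*, 0-100*, 0-101*, 0-110*, 0-111*, 00-00*, 00-10*, 00-11*, 000-0*, 0001-*, 001-0*, 001-1*, 0010-*, 0011-*, 01-00*, 01-01*, 0100-*, 011-0*, 011-1*, 0110-*, 0111-*, 1-000*, 1-111*, 1000-, 1011-*, 11-00*, 110-0
[col 2] --000, --111, -011-, -1-00, 0--00, 0-1-0*, 0-1-1*, 0-10-*, 0-11-*, 00--0, 00-1-, 001--*, 01-0-, 011--*
[col 3] 0-1--
Prime implicants: --000, --111, -011-, -1-00, 0--00, 0-1--, 00--0, 00-1-, 01-0-, 1000-, 110-0
PI chart (minterm → PIs covering it):
  0 | --000,0--00,00--0
  2 | 00--0,00-1-
  3 | 00-1-  (sole → essential)
  4 | 0--00,0-1--,00--0
  5 | 0-1--  (sole → essential)
  7 | --111,-011-,0-1--,00-1-
  8 | --000,-1-00,0--00,01-0-
  9 | 01-0-  (sole → essential)
  12 | -1-00,0--00,0-1--,01-0-
  13 | 0-1--,01-0-
  14 | 0-1--  (sole → essential)
  15 | --111,0-1--
  16 | --000,1000-
  17 | 1000-  (sole → essential)
  22 | -011-  (sole → essential)
  23 | --111,-011-
  24 | --000,-1-00,110-0
  26 | 110-0  (sole → essential)
  31 | --111  (sole → essential)
Essential prime implicants: --111, -011-, 0-1--, 00-1-, 01-0-, 1000-, 110-0
Petrick residual → --000
Minimum SOP uses 8 PIs: c'd'e' + cde + b'cd + a'c + a'b'd + a'bd' + ab'c'd' + abc'e'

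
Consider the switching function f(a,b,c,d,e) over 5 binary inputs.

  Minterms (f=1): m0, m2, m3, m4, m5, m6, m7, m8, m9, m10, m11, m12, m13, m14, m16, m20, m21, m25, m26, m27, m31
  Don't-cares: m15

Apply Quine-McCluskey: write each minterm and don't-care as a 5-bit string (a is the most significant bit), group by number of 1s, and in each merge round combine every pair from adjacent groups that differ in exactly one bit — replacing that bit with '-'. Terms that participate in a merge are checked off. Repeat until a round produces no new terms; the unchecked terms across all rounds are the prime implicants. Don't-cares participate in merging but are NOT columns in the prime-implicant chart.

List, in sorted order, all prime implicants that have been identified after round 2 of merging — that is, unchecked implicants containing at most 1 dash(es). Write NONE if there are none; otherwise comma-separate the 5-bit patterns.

NONE

[col 0] 00000*, 00010*, 00011*, 00100*, 00101*, 00110*, 00111*, 01000*, 01001*, 01010*, 01011*, 01100*, 01101*, 01110*, 01111*, 10000*, 10100*, 10101*, 11001*, 11010*, 11011*, 11111*
[col 1] -0000*, -0100*, -0101*, -1001*, -1010*, -1011*, -1111*, 0-000*, 0-010*, 0-011*, 0-100*, 0-101*, 0-110*, 0-111*, 00-00*, 00-10*, 00-11*, 000-0*, 0001-*, 001-0*, 001-1*, 0010-*, 0011-*, 01-00*, 01-01*, 01-10*, 01-11*, 010-0*, 010-1*, 0100-*, 0101-*, 011-0*, 011-1*, 0110-*, 0111-*, 10-00*, 1010-*, 11-11*, 110-1*, 1101-*
[col 2] -0-00, -010-, -1-11, -10-1, -101-, 0--00*, 0--10*, 0--11*, 0-0-0*, 0-01-*, 0-1-0*, 0-1-1*, 0-10-*, 0-11-*, 00--0*, 00-1-*, 001--*, 01--0*, 01--1*, 01-0-*, 01-1-*, 010--*, 011--*
[col 3] 0---0, 0--1-, 0-1--, 01---
Prime implicants: -0-00, -010-, -1-11, -10-1, -101-, 0---0, 0--1-, 0-1--, 01---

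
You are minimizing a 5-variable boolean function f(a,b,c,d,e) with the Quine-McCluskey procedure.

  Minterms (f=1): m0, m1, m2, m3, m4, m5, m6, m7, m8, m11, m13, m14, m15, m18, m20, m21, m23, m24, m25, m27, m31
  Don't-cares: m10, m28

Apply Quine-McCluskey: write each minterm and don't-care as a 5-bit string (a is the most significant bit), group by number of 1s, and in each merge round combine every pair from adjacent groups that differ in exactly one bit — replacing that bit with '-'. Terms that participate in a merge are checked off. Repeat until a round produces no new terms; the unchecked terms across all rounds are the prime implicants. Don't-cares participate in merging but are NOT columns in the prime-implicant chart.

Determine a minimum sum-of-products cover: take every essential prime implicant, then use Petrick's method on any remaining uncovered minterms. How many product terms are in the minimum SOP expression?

size-2^0 implicants → 00000(✓)  00001(✓)  00010(✓)  00011(✓)  00100(✓)  00101(✓)  00110(✓)  00111(✓)  01000(✓)  01010(✓)  01011(✓)  01101(✓)  01110(✓)  01111(✓)  10010(✓)  10100(✓)  10101(✓)  10111(✓)  11000(✓)  11001(✓)  11011(✓)  11100(✓)  11111(✓)
size-2^1 implicants → -0010  -0100(✓)  -0101(✓)  -0111(✓)  -1000  -1011(✓)  -1111(✓)  0-000(✓)  0-010(✓)  0-011(✓)  0-101(✓)  0-110(✓)  0-111(✓)  00-00(✓)  00-01(✓)  00-10(✓)  00-11(✓)  000-0(✓)  000-1(✓)  0000-(✓)  0001-(✓)  001-0(✓)  001-1(✓)  0010-(✓)  0011-(✓)  01-10(✓)  01-11(✓)  010-0(✓)  0101-(✓)  011-1(✓)  0111-(✓)  1-100  1-111(✓)  101-1(✓)  1010-(✓)  11-00  11-11(✓)  110-1  1100-
size-2^2 implicants → --111  -01-1  -010-  -1-11  0--10(✓)  0--11(✓)  0-0-0  0-01-(✓)  0-1-1  0-11-(✓)  00--0(✓)  00--1(✓)  00-0-(✓)  00-1-(✓)  000--(✓)  001--(✓)  01-1-(✓)
size-2^3 implicants → 0--1-  00---
Unchecked terms (primes): --111, -0010, -01-1, -010-, -1-11, -1000, 0--1-, 0-0-0, 0-1-1, 00---, 1-100, 11-00, 110-1, 1100-
Minterm coverage:
  m0 ⊆ 0-0-0,00---
  m1 ⊆ 00--- [E]
  m2 ⊆ -0010,0--1-,0-0-0,00---
  m3 ⊆ 0--1-,00---
  m4 ⊆ -010-,00---
  m5 ⊆ -01-1,-010-,0-1-1,00---
  m6 ⊆ 0--1-,00---
  m7 ⊆ --111,-01-1,0--1-,0-1-1,00---
  m8 ⊆ -1000,0-0-0
  m11 ⊆ -1-11,0--1-
  m13 ⊆ 0-1-1 [E]
  m14 ⊆ 0--1- [E]
  m15 ⊆ --111,-1-11,0--1-,0-1-1
  m18 ⊆ -0010 [E]
  m20 ⊆ -010-,1-100
  m21 ⊆ -01-1,-010-
  m23 ⊆ --111,-01-1
  m24 ⊆ -1000,11-00,1100-
  m25 ⊆ 110-1,1100-
  m27 ⊆ -1-11,110-1
  m31 ⊆ --111,-1-11
E = {-0010, 0--1-, 0-1-1, 00---}
Petrick residual → --111, -010-, -1000, 110-1
Cover = cde + b'c'de' + b'cd' + bc'd'e' + a'd + a'ce + a'b' + abc'e  |cover|=8

8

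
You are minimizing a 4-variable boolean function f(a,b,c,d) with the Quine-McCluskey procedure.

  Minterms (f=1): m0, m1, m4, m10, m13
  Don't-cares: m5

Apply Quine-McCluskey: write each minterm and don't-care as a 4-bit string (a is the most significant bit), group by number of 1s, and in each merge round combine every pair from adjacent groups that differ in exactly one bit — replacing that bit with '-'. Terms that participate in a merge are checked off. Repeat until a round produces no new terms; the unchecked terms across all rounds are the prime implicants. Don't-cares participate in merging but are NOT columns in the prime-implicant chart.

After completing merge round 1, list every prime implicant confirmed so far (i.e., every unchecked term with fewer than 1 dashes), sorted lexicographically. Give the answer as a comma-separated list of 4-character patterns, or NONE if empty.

size-2^0 implicants → 0000(✓)  0001(✓)  0100(✓)  0101(✓)  1010  1101(✓)
size-2^1 implicants → -101  0-00(✓)  0-01(✓)  000-(✓)  010-(✓)
size-2^2 implicants → 0-0-
Unchecked terms (primes): -101, 0-0-, 1010

1010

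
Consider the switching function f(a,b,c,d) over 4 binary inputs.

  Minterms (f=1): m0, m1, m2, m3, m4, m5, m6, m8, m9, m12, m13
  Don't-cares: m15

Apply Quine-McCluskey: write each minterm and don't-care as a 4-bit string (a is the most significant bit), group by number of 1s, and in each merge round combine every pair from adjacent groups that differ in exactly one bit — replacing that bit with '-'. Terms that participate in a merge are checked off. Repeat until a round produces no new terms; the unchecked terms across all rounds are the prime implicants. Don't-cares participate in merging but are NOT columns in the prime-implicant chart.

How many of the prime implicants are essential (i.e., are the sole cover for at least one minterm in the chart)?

[col 0] 0000*, 0001*, 0010*, 0011*, 0100*, 0101*, 0110*, 1000*, 1001*, 1100*, 1101*, 1111*
[col 1] -000*, -001*, -100*, -101*, 0-00*, 0-01*, 0-10*, 00-0*, 00-1*, 000-*, 001-*, 01-0*, 010-*, 1-00*, 1-01*, 100-*, 11-1, 110-*
[col 2] --00*, --01*, -00-*, -10-*, 0--0, 0-0-*, 00--, 1-0-*
[col 3] --0-
Prime implicants: --0-, 0--0, 00--, 11-1
PI chart (minterm → PIs covering it):
  0 | --0-,0--0,00--
  1 | --0-,00--
  2 | 0--0,00--
  3 | 00--  (sole → essential)
  4 | --0-,0--0
  5 | --0-  (sole → essential)
  6 | 0--0  (sole → essential)
  8 | --0-  (sole → essential)
  9 | --0-  (sole → essential)
  12 | --0-  (sole → essential)
  13 | --0-,11-1
Essential prime implicants: --0-, 0--0, 00--

3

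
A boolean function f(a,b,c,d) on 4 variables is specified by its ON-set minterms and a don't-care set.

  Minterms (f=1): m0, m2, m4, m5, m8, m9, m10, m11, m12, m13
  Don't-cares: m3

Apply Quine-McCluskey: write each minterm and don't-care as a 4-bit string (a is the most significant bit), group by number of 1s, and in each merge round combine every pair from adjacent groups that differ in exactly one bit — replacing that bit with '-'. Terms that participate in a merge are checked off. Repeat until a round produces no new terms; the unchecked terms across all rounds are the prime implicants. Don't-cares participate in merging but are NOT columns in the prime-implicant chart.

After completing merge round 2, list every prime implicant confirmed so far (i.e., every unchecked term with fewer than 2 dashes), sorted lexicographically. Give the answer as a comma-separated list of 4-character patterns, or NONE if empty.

NONE

size-2^0 implicants → 0000(✓)  0010(✓)  0011(✓)  0100(✓)  0101(✓)  1000(✓)  1001(✓)  1010(✓)  1011(✓)  1100(✓)  1101(✓)
size-2^1 implicants → -000(✓)  -010(✓)  -011(✓)  -100(✓)  -101(✓)  0-00(✓)  00-0(✓)  001-(✓)  010-(✓)  1-00(✓)  1-01(✓)  10-0(✓)  10-1(✓)  100-(✓)  101-(✓)  110-(✓)
size-2^2 implicants → --00  -0-0  -01-  -10-  1-0-  10--
Unchecked terms (primes): --00, -0-0, -01-, -10-, 1-0-, 10--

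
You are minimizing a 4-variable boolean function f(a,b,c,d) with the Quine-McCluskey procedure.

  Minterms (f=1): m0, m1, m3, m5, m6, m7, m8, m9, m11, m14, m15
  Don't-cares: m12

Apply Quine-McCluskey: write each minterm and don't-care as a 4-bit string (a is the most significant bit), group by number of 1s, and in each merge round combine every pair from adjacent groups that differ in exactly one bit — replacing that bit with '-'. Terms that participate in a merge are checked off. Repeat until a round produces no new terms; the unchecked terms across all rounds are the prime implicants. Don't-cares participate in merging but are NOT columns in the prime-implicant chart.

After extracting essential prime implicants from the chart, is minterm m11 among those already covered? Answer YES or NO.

Round 0: 0000✓ 0001✓ 0011✓ 0101✓ 0110✓ 0111✓ 1000✓ 1001✓ 1011✓ 1100✓ 1110✓ 1111✓
Round 1: -000✓ -001✓ -011✓ -110✓ -111✓ 0-01✓ 0-11✓ 00-1✓ 000-✓ 01-1✓ 011-✓ 1-00 1-11✓ 10-1✓ 100-✓ 11-0 111-✓
Round 2: --11 -0-1 -00- -11- 0--1
PIs = {--11, -0-1, -00-, -11-, 0--1, 1-00, 11-0}
Coverage chart:
  m0: -00- ←essential
  m1: -0-1,-00-,0--1
  m3: --11,-0-1,0--1
  m5: 0--1 ←essential
  m6: -11- ←essential
  m7: --11,-11-,0--1
  m8: -00-,1-00
  m9: -0-1,-00-
  m11: --11,-0-1
  m14: -11-,11-0
  m15: --11,-11-
Essential: -00-, -11-, 0--1

NO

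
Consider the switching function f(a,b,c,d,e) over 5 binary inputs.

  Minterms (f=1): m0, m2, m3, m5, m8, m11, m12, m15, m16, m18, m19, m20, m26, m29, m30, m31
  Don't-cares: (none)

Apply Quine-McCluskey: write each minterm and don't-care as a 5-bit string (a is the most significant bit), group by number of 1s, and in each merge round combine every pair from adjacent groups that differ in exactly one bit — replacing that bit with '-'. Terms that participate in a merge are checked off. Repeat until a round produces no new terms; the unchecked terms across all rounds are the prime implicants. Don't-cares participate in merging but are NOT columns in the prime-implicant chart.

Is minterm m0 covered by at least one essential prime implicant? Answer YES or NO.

Round 0: 00000✓ 00010✓ 00011✓ 00101 01000✓ 01011✓ 01100✓ 01111✓ 10000✓ 10010✓ 10011✓ 10100✓ 11010✓ 11101✓ 11110✓ 11111✓
Round 1: -0000✓ -0010✓ -0011✓ -1111 0-000 0-011 000-0✓ 0001-✓ 01-00 01-11 1-010 10-00 100-0✓ 1001-✓ 11-10 111-1 1111-
Round 2: -00-0 -001-
PIs = {-00-0, -001-, -1111, 0-000, 0-011, 00101, 01-00, 01-11, 1-010, 10-00, 11-10, 111-1, 1111-}
Coverage chart:
  m0: -00-0,0-000
  m2: -00-0,-001-
  m3: -001-,0-011
  m5: 00101 ←essential
  m8: 0-000,01-00
  m11: 0-011,01-11
  m12: 01-00 ←essential
  m15: -1111,01-11
  m16: -00-0,10-00
  m18: -00-0,-001-,1-010
  m19: -001- ←essential
  m20: 10-00 ←essential
  m26: 1-010,11-10
  m29: 111-1 ←essential
  m30: 11-10,1111-
  m31: -1111,111-1,1111-
Essential: -001-, 00101, 01-00, 10-00, 111-1

NO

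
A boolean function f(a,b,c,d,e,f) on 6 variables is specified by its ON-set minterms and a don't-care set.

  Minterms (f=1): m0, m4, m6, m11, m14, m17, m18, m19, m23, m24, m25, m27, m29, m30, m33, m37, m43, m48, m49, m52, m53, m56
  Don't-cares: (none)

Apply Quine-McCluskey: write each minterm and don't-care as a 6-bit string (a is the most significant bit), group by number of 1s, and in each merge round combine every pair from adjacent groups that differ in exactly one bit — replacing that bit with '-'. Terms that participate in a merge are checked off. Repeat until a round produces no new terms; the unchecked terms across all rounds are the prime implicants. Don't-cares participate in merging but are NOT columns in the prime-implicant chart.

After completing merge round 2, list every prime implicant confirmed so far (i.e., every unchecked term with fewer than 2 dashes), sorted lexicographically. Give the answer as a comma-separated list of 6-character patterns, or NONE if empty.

-01011, -10001, -11000, 0-1011, 0-1110, 00-110, 000-00, 0001-0, 010-11, 01001-, 011-01, 01100-, 11-000

[col 0] 000000*, 000100*, 000110*, 001011*, 001110*, 010001*, 010010*, 010011*, 010111*, 011000*, 011001*, 011011*, 011101*, 011110*, 100001*, 100101*, 101011*, 110000*, 110001*, 110100*, 110101*, 111000*
[col 1] -01011, -10001, -11000, 0-1011, 0-1110, 00-110, 000-00, 0001-0, 01-001*, 01-011*, 010-11, 0100-1*, 01001-, 011-01, 0110-1*, 01100-, 1-0001*, 1-0101*, 100-01*, 11-000, 110-00*, 110-01*, 11000-*, 11010-*
[col 2] 01-0-1, 1-0-01, 110-0-
Prime implicants: -01011, -10001, -11000, 0-1011, 0-1110, 00-110, 000-00, 0001-0, 01-0-1, 010-11, 01001-, 011-01, 01100-, 1-0-01, 11-000, 110-0-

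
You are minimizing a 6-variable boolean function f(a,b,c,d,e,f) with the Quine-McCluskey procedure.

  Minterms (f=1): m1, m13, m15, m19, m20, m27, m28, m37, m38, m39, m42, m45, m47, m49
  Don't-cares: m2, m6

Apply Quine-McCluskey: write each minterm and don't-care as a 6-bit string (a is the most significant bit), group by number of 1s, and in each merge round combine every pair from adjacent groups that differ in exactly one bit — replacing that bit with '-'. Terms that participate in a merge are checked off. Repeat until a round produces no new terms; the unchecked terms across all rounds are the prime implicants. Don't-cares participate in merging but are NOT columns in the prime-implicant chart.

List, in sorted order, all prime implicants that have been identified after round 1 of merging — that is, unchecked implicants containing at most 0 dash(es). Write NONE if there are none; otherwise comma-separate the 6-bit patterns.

000001, 101010, 110001

size-2^0 implicants → 000001  000010(✓)  000110(✓)  001101(✓)  001111(✓)  010011(✓)  010100(✓)  011011(✓)  011100(✓)  100101(✓)  100110(✓)  100111(✓)  101010  101101(✓)  101111(✓)  110001
size-2^1 implicants → -00110  -01101(✓)  -01111(✓)  000-10  0011-1(✓)  01-011  01-100  10-101(✓)  10-111(✓)  1001-1(✓)  10011-  1011-1(✓)
size-2^2 implicants → -011-1  10-1-1
Unchecked terms (primes): -00110, -011-1, 000-10, 000001, 01-011, 01-100, 10-1-1, 10011-, 101010, 110001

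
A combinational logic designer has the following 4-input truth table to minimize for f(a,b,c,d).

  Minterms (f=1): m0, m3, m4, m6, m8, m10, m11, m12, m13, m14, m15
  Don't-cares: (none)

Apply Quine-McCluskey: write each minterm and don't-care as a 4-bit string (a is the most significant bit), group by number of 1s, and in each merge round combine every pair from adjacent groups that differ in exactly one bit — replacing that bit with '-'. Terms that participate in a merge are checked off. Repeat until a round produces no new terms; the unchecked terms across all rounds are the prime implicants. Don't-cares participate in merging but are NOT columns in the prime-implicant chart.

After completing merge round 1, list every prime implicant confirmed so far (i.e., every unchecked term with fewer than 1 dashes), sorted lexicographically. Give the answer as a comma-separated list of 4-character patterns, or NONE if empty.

Round 0: 0000✓ 0011✓ 0100✓ 0110✓ 1000✓ 1010✓ 1011✓ 1100✓ 1101✓ 1110✓ 1111✓
Round 1: -000✓ -011 -100✓ -110✓ 0-00✓ 01-0✓ 1-00✓ 1-10✓ 1-11✓ 10-0✓ 101-✓ 11-0✓ 11-1✓ 110-✓ 111-✓
Round 2: --00 -1-0 1--0 1-1- 11--
PIs = {--00, -011, -1-0, 1--0, 1-1-, 11--}

NONE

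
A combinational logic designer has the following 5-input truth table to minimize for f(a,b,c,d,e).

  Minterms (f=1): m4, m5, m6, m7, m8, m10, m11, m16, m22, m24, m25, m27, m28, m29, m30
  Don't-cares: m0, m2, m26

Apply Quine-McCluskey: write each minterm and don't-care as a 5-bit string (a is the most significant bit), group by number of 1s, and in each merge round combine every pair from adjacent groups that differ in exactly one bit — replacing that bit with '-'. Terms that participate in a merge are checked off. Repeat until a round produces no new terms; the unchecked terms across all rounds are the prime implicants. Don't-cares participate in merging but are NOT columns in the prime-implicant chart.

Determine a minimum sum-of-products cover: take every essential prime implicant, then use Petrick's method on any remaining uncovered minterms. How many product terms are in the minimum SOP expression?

Round 0: 00000✓ 00010✓ 00100✓ 00101✓ 00110✓ 00111✓ 01000✓ 01010✓ 01011✓ 10000✓ 10110✓ 11000✓ 11001✓ 11010✓ 11011✓ 11100✓ 11101✓ 11110✓
Round 1: -0000✓ -0110 -1000✓ -1010✓ -1011✓ 0-000✓ 0-010✓ 00-00✓ 00-10✓ 000-0✓ 001-0✓ 001-1✓ 0010-✓ 0011-✓ 010-0✓ 0101-✓ 1-000✓ 1-110 11-00✓ 11-01✓ 11-10✓ 110-0✓ 110-1✓ 1100-✓ 1101-✓ 111-0✓ 1110-✓
Round 2: --000 -10-0 -101- 0-0-0 00--0 001-- 11--0 11-0- 110--
PIs = {--000, -0110, -10-0, -101-, 0-0-0, 00--0, 001--, 1-110, 11--0, 11-0-, 110--}
Coverage chart:
  m4: 00--0,001--
  m5: 001-- ←essential
  m6: -0110,00--0,001--
  m7: 001-- ←essential
  m8: --000,-10-0,0-0-0
  m10: -10-0,-101-,0-0-0
  m11: -101- ←essential
  m16: --000 ←essential
  m22: -0110,1-110
  m24: --000,-10-0,11--0,11-0-,110--
  m25: 11-0-,110--
  m27: -101-,110--
  m28: 11--0,11-0-
  m29: 11-0- ←essential
  m30: 1-110,11--0
Essential: --000, -101-, 001--, 11-0-
Petrick residual → 1-110
Min cover (5 terms): c'd'e' + bc'd + a'b'c + acde' + abd'

5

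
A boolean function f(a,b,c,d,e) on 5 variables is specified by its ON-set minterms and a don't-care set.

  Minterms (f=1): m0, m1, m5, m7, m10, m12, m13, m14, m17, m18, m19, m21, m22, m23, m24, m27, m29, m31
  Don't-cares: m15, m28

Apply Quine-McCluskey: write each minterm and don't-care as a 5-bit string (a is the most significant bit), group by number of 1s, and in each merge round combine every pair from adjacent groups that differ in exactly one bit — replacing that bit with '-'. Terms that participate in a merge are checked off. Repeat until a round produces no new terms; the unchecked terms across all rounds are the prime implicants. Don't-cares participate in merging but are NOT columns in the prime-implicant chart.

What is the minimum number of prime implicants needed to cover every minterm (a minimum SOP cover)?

8

[col 0] 00000*, 00001*, 00101*, 00111*, 01010*, 01100*, 01101*, 01110*, 01111*, 10001*, 10010*, 10011*, 10101*, 10110*, 10111*, 11000*, 11011*, 11100*, 11101*, 11111*
[col 1] -0001*, -0101*, -0111*, -1100*, -1101*, -1111*, 0-101*, 0-111*, 00-01*, 0000-, 001-1*, 01-10, 011-0*, 011-1*, 0110-*, 0111-*, 1-011*, 1-101*, 1-111*, 10-01*, 10-10*, 10-11*, 100-1*, 1001-*, 101-1*, 1011-*, 11-00, 11-11*, 111-1*, 1110-*
[col 2] --101*, --111*, -0-01, -01-1*, -11-1*, -110-, 0-1-1*, 011--, 1--11, 1-1-1*, 10--1, 10-1-
[col 3] --1-1
Prime implicants: --1-1, -0-01, -110-, 0000-, 01-10, 011--, 1--11, 10--1, 10-1-, 11-00
PI chart (minterm → PIs covering it):
  0 | 0000-  (sole → essential)
  1 | -0-01,0000-
  5 | --1-1,-0-01
  7 | --1-1  (sole → essential)
  10 | 01-10  (sole → essential)
  12 | -110-,011--
  13 | --1-1,-110-,011--
  14 | 01-10,011--
  17 | -0-01,10--1
  18 | 10-1-  (sole → essential)
  19 | 1--11,10--1,10-1-
  21 | --1-1,-0-01,10--1
  22 | 10-1-  (sole → essential)
  23 | --1-1,1--11,10--1,10-1-
  24 | 11-00  (sole → essential)
  27 | 1--11  (sole → essential)
  29 | --1-1,-110-
  31 | --1-1,1--11
Essential prime implicants: --1-1, 0000-, 01-10, 1--11, 10-1-, 11-00
Petrick residual → -0-01, -110-
Minimum SOP uses 8 PIs: ce + b'd'e + bcd' + a'b'c'd' + a'bde' + ade + ab'd + abd'e'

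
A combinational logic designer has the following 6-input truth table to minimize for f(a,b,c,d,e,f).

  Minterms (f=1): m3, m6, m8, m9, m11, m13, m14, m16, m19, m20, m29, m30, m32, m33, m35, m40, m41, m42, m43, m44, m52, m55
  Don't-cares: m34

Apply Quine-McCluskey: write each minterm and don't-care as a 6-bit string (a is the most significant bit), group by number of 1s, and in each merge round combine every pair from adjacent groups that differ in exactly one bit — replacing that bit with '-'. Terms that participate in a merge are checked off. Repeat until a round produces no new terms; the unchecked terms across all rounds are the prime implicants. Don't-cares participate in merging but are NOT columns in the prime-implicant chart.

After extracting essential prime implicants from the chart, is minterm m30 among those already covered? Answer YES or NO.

Round 0: 000011✓ 000110✓ 001000✓ 001001✓ 001011✓ 001101✓ 001110✓ 010000✓ 010011✓ 010100✓ 011101✓ 011110✓ 100000✓ 100001✓ 100010✓ 100011✓ 101000✓ 101001✓ 101010✓ 101011✓ 101100✓ 110100✓ 110111
Round 1: -00011✓ -01000✓ -01001✓ -01011✓ -10100 0-0011 0-1101 0-1110 00-011✓ 00-110 001-01 0010-1✓ 00100-✓ 010-00 10-000✓ 10-001✓ 10-010✓ 10-011✓ 1000-0✓ 1000-1✓ 10000-✓ 10001-✓ 101-00 1010-0✓ 1010-1✓ 10100-✓ 10101-✓
Round 2: -0-011 -010-1 -0100- 10-0-0✓ 10-0-1✓ 10-00-✓ 10-01-✓ 1000--✓ 1010--✓
Round 3: 10-0--
PIs = {-0-011, -010-1, -0100-, -10100, 0-0011, 0-1101, 0-1110, 00-110, 001-01, 010-00, 10-0--, 101-00, 110111}
Coverage chart:
  m3: -0-011,0-0011
  m6: 00-110 ←essential
  m8: -0100- ←essential
  m9: -010-1,-0100-,001-01
  m11: -0-011,-010-1
  m13: 0-1101,001-01
  m14: 0-1110,00-110
  m16: 010-00 ←essential
  m19: 0-0011 ←essential
  m20: -10100,010-00
  m29: 0-1101 ←essential
  m30: 0-1110 ←essential
  m32: 10-0-- ←essential
  m33: 10-0-- ←essential
  m35: -0-011,10-0--
  m40: -0100-,10-0--,101-00
  m41: -010-1,-0100-,10-0--
  m42: 10-0-- ←essential
  m43: -0-011,-010-1,10-0--
  m44: 101-00 ←essential
  m52: -10100 ←essential
  m55: 110111 ←essential
Essential: -0100-, -10100, 0-0011, 0-1101, 0-1110, 00-110, 010-00, 10-0--, 101-00, 110111

YES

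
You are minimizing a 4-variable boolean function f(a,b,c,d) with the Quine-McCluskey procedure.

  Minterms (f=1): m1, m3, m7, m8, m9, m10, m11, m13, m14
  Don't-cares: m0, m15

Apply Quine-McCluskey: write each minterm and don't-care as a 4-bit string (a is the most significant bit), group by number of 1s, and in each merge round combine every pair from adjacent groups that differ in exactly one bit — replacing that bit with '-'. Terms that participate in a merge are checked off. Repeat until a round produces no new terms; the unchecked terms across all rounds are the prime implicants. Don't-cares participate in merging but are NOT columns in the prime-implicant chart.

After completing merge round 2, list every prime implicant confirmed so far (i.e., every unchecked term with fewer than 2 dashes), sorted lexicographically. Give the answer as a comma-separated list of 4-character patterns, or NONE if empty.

Round 0: 0000✓ 0001✓ 0011✓ 0111✓ 1000✓ 1001✓ 1010✓ 1011✓ 1101✓ 1110✓ 1111✓
Round 1: -000✓ -001✓ -011✓ -111✓ 0-11✓ 00-1✓ 000-✓ 1-01✓ 1-10✓ 1-11✓ 10-0✓ 10-1✓ 100-✓ 101-✓ 11-1✓ 111-✓
Round 2: --11 -0-1 -00- 1--1 1-1- 10--
PIs = {--11, -0-1, -00-, 1--1, 1-1-, 10--}

NONE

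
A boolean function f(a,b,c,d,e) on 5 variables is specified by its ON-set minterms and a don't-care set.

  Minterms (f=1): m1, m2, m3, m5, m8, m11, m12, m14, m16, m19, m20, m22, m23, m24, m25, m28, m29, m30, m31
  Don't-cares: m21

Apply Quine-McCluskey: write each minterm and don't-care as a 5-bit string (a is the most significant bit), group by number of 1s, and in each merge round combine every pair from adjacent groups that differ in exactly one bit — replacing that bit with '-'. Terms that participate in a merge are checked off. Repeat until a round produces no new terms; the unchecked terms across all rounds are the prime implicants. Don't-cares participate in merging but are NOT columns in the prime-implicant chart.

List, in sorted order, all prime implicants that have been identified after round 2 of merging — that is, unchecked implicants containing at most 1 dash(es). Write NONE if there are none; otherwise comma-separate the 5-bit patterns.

[col 0] 00001*, 00010*, 00011*, 00101*, 01000*, 01011*, 01100*, 01110*, 10000*, 10011*, 10100*, 10101*, 10110*, 10111*, 11000*, 11001*, 11100*, 11101*, 11110*, 11111*
[col 1] -0011, -0101, -1000*, -1100*, -1110*, 0-011, 00-01, 000-1, 0001-, 01-00*, 011-0*, 1-000*, 1-100*, 1-101*, 1-110*, 1-111*, 10-00*, 10-11, 101-0*, 101-1*, 1010-*, 1011-*, 11-00*, 11-01*, 1100-*, 111-0*, 111-1*, 1110-*, 1111-*
[col 2] -1-00, -11-0, 1--00, 1-1-0*, 1-1-1*, 1-10-*, 1-11-*, 101--*, 11-0-, 111--*
[col 3] 1-1--
Prime implicants: -0011, -0101, -1-00, -11-0, 0-011, 00-01, 000-1, 0001-, 1--00, 1-1--, 10-11, 11-0-

-0011, -0101, 0-011, 00-01, 000-1, 0001-, 10-11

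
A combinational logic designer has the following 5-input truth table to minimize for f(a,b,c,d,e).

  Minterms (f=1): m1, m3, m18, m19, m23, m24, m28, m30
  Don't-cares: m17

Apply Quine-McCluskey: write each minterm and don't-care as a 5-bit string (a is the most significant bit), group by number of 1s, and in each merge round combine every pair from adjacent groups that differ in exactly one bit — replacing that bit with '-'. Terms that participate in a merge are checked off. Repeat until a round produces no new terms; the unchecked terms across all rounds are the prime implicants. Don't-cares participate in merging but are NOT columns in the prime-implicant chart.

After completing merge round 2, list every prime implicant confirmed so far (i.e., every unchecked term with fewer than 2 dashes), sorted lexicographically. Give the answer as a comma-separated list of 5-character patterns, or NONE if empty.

Round 0: 00001✓ 00011✓ 10001✓ 10010✓ 10011✓ 10111✓ 11000✓ 11100✓ 11110✓
Round 1: -0001✓ -0011✓ 000-1✓ 10-11 100-1✓ 1001- 11-00 111-0
Round 2: -00-1
PIs = {-00-1, 10-11, 1001-, 11-00, 111-0}

10-11, 1001-, 11-00, 111-0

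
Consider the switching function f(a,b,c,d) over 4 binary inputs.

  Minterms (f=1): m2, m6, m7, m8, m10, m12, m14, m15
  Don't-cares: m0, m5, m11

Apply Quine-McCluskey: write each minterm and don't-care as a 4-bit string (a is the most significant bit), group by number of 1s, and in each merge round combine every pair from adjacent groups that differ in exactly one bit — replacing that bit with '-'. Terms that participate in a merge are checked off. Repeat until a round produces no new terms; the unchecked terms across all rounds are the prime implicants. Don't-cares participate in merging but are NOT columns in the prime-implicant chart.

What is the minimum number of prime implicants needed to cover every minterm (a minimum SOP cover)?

3

size-2^0 implicants → 0000(✓)  0010(✓)  0101(✓)  0110(✓)  0111(✓)  1000(✓)  1010(✓)  1011(✓)  1100(✓)  1110(✓)  1111(✓)
size-2^1 implicants → -000(✓)  -010(✓)  -110(✓)  -111(✓)  0-10(✓)  00-0(✓)  01-1  011-(✓)  1-00(✓)  1-10(✓)  1-11(✓)  10-0(✓)  101-(✓)  11-0(✓)  111-(✓)
size-2^2 implicants → --10  -0-0  -11-  1--0  1-1-
Unchecked terms (primes): --10, -0-0, -11-, 01-1, 1--0, 1-1-
Minterm coverage:
  m2 ⊆ --10,-0-0
  m6 ⊆ --10,-11-
  m7 ⊆ -11-,01-1
  m8 ⊆ -0-0,1--0
  m10 ⊆ --10,-0-0,1--0,1-1-
  m12 ⊆ 1--0 [E]
  m14 ⊆ --10,-11-,1--0,1-1-
  m15 ⊆ -11-,1-1-
E = {1--0}
Petrick residual → --10, -11-
Cover = cd' + bc + ad'  |cover|=3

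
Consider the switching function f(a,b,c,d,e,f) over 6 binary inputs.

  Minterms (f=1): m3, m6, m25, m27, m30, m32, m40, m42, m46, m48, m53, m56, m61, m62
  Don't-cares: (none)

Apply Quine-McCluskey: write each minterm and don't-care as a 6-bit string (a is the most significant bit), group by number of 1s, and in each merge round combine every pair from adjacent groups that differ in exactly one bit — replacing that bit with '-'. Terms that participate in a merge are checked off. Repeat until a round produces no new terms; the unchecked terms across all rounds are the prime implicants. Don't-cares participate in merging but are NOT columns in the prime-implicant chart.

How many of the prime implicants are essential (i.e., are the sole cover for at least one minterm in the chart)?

Round 0: 000011 000110 011001✓ 011011✓ 011110✓ 100000✓ 101000✓ 101010✓ 101110✓ 110000✓ 110101✓ 111000✓ 111101✓ 111110✓
Round 1: -11110 0110-1 1-0000✓ 1-1000✓ 1-1110 10-000✓ 101-10 1010-0 11-000✓ 11-101
Round 2: 1--000
PIs = {-11110, 000011, 000110, 0110-1, 1--000, 1-1110, 101-10, 1010-0, 11-101}
Coverage chart:
  m3: 000011 ←essential
  m6: 000110 ←essential
  m25: 0110-1 ←essential
  m27: 0110-1 ←essential
  m30: -11110 ←essential
  m32: 1--000 ←essential
  m40: 1--000,1010-0
  m42: 101-10,1010-0
  m46: 1-1110,101-10
  m48: 1--000 ←essential
  m53: 11-101 ←essential
  m56: 1--000 ←essential
  m61: 11-101 ←essential
  m62: -11110,1-1110
Essential: -11110, 000011, 000110, 0110-1, 1--000, 11-101

6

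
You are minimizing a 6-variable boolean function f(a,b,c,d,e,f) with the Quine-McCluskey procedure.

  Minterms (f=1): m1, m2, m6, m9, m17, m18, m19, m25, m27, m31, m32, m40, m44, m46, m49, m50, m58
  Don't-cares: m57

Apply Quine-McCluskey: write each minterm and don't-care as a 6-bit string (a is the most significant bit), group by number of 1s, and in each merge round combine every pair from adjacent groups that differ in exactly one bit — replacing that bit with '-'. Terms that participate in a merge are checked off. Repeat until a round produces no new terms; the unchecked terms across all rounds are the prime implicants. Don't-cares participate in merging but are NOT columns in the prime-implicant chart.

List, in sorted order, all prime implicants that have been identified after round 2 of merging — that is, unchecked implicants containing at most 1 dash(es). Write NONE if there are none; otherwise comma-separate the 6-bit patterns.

Round 0: 000001✓ 000010✓ 000110✓ 001001✓ 010001✓ 010010✓ 010011✓ 011001✓ 011011✓ 011111✓ 100000✓ 101000✓ 101100✓ 101110✓ 110001✓ 110010✓ 111001✓ 111010✓
Round 1: -10001✓ -10010 -11001✓ 0-0001✓ 0-0010 0-1001✓ 00-001✓ 000-10 01-001✓ 01-011✓ 0100-1✓ 01001- 011-11 0110-1✓ 10-000 101-00 1011-0 11-001✓ 11-010
Round 2: -1-001 0--001 01-0-1
PIs = {-1-001, -10010, 0--001, 0-0010, 000-10, 01-0-1, 01001-, 011-11, 10-000, 101-00, 1011-0, 11-010}

-10010, 0-0010, 000-10, 01001-, 011-11, 10-000, 101-00, 1011-0, 11-010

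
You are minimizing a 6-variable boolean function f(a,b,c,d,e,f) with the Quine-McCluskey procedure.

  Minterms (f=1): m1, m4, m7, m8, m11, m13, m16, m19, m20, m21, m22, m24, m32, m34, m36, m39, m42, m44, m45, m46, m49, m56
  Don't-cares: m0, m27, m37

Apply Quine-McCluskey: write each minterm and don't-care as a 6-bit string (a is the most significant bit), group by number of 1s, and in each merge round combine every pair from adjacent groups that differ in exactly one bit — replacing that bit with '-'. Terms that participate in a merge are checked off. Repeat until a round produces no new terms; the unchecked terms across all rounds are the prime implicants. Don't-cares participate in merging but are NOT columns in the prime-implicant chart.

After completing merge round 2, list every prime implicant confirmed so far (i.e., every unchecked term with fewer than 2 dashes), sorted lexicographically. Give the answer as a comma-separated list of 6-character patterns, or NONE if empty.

[col 0] 000000*, 000001*, 000100*, 000111*, 001000*, 001011*, 001101*, 010000*, 010011*, 010100*, 010101*, 010110*, 011000*, 011011*, 100000*, 100010*, 100100*, 100101*, 100111*, 101010*, 101100*, 101101*, 101110*, 110001, 111000*
[col 1] -00000*, -00100*, -00111, -01101, -11000, 0-0000*, 0-0100*, 0-1000*, 0-1011, 00-000*, 000-00*, 00000-, 01-000*, 01-011, 010-00*, 0101-0, 01010-, 10-010, 10-100*, 10-101*, 100-00*, 1000-0, 1001-1, 10010-*, 101-10, 1011-0, 10110-*
[col 2] -00-00, 0--000, 0-0-00, 10-10-
Prime implicants: -00-00, -00111, -01101, -11000, 0--000, 0-0-00, 0-1011, 00000-, 01-011, 0101-0, 01010-, 10-010, 10-10-, 1000-0, 1001-1, 101-10, 1011-0, 110001

-00111, -01101, -11000, 0-1011, 00000-, 01-011, 0101-0, 01010-, 10-010, 1000-0, 1001-1, 101-10, 1011-0, 110001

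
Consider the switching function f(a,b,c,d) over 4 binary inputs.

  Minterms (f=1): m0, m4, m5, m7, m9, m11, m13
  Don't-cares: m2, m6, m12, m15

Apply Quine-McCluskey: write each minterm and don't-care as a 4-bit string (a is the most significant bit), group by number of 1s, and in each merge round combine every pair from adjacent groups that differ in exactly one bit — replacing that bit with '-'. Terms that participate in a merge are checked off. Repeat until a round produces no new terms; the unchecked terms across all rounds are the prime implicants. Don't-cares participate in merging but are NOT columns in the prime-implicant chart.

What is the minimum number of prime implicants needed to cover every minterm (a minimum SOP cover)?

3

[col 0] 0000*, 0010*, 0100*, 0101*, 0110*, 0111*, 1001*, 1011*, 1100*, 1101*, 1111*
[col 1] -100*, -101*, -111*, 0-00*, 0-10*, 00-0*, 01-0*, 01-1*, 010-*, 011-*, 1-01*, 1-11*, 10-1*, 11-1*, 110-*
[col 2] -1-1, -10-, 0--0, 01--, 1--1
Prime implicants: -1-1, -10-, 0--0, 01--, 1--1
PI chart (minterm → PIs covering it):
  0 | 0--0  (sole → essential)
  4 | -10-,0--0,01--
  5 | -1-1,-10-,01--
  7 | -1-1,01--
  9 | 1--1  (sole → essential)
  11 | 1--1  (sole → essential)
  13 | -1-1,-10-,1--1
Essential prime implicants: 0--0, 1--1
Petrick residual → -1-1
Minimum SOP uses 3 PIs: bd + a'd' + ad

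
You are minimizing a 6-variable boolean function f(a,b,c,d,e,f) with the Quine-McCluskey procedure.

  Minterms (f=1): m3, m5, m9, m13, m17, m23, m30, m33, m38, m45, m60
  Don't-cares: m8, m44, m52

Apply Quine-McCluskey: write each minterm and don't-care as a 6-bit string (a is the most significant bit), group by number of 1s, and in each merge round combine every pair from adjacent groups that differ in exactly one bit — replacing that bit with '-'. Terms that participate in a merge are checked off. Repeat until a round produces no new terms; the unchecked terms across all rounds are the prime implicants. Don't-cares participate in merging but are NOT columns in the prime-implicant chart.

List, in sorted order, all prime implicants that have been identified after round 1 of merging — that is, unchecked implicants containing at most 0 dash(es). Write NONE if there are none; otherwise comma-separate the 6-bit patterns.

000011, 010001, 010111, 011110, 100001, 100110

size-2^0 implicants → 000011  000101(✓)  001000(✓)  001001(✓)  001101(✓)  010001  010111  011110  100001  100110  101100(✓)  101101(✓)  110100(✓)  111100(✓)
size-2^1 implicants → -01101  00-101  001-01  00100-  1-1100  10110-  11-100
Unchecked terms (primes): -01101, 00-101, 000011, 001-01, 00100-, 010001, 010111, 011110, 1-1100, 100001, 100110, 10110-, 11-100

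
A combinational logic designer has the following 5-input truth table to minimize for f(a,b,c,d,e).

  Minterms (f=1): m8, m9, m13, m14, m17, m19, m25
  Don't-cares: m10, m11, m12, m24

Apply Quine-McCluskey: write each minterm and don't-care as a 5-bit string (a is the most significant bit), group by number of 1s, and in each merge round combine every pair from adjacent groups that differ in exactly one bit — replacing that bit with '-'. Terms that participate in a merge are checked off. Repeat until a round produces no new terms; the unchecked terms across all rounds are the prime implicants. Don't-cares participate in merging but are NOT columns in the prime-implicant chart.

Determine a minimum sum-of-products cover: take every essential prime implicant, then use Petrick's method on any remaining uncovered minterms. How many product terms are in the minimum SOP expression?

4

Round 0: 01000✓ 01001✓ 01010✓ 01011✓ 01100✓ 01101✓ 01110✓ 10001✓ 10011✓ 11000✓ 11001✓
Round 1: -1000✓ -1001✓ 01-00✓ 01-01✓ 01-10✓ 010-0✓ 010-1✓ 0100-✓ 0101-✓ 011-0✓ 0110-✓ 1-001 100-1 1100-✓
Round 2: -100- 01--0 01-0- 010--
PIs = {-100-, 01--0, 01-0-, 010--, 1-001, 100-1}
Coverage chart:
  m8: -100-,01--0,01-0-,010--
  m9: -100-,01-0-,010--
  m13: 01-0- ←essential
  m14: 01--0 ←essential
  m17: 1-001,100-1
  m19: 100-1 ←essential
  m25: -100-,1-001
Essential: 01--0, 01-0-, 100-1
Petrick residual → -100-
Min cover (4 terms): bc'd' + a'be' + a'bd' + ab'c'e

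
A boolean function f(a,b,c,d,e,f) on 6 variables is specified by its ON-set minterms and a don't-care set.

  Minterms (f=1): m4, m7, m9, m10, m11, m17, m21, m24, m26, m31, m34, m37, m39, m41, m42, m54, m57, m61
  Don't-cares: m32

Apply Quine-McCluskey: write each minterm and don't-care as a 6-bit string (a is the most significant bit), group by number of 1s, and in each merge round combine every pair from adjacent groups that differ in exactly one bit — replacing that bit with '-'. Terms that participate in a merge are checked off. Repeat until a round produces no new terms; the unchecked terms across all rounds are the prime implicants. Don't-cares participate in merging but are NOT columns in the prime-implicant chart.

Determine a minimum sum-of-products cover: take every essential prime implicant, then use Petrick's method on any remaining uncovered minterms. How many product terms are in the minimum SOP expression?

11

Round 0: 000100 000111✓ 001001✓ 001010✓ 001011✓ 010001✓ 010101✓ 011000✓ 011010✓ 011111 100000✓ 100010✓ 100101✓ 100111✓ 101001✓ 101010✓ 110110 111001✓ 111101✓
Round 1: -00111 -01001 -01010 0-1010 0010-1 00101- 010-01 0110-0 1-1001 10-010 1000-0 1001-1 111-01
PIs = {-00111, -01001, -01010, 0-1010, 000100, 0010-1, 00101-, 010-01, 0110-0, 011111, 1-1001, 10-010, 1000-0, 1001-1, 110110, 111-01}
Coverage chart:
  m4: 000100 ←essential
  m7: -00111 ←essential
  m9: -01001,0010-1
  m10: -01010,0-1010,00101-
  m11: 0010-1,00101-
  m17: 010-01 ←essential
  m21: 010-01 ←essential
  m24: 0110-0 ←essential
  m26: 0-1010,0110-0
  m31: 011111 ←essential
  m34: 10-010,1000-0
  m37: 1001-1 ←essential
  m39: -00111,1001-1
  m41: -01001,1-1001
  m42: -01010,10-010
  m54: 110110 ←essential
  m57: 1-1001,111-01
  m61: 111-01 ←essential
Essential: -00111, 000100, 010-01, 0110-0, 011111, 1001-1, 110110, 111-01
Petrick residual → -01001, 00101-, 10-010
Min cover (11 terms): b'c'def + b'cd'e'f + a'b'c'de'f' + a'b'cd'e + a'bc'e'f + a'bcd'f' + a'bcdef + ab'd'ef' + ab'c'df + abc'def' + abce'f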